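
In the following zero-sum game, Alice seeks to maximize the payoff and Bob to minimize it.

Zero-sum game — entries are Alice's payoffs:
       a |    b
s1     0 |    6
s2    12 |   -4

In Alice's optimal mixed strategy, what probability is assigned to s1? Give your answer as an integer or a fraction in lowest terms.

8/11

Row minima are 0 and -4, so Alice's maximin is 0; column maxima are 12 and 6, so Bob's minimax is 6. These differ, so the equilibrium is in mixed strategies.
Let Alice play s1 with probability p. Bob is indifferent when 12(1−p) = 6p − 4(1−p), giving p = 8/11.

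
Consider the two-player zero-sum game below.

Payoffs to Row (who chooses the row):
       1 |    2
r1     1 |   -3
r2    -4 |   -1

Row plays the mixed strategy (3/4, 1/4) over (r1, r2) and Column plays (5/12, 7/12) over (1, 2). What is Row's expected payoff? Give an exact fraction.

Against (5/12, 7/12), each row's expected payoff is r1: -4/3; r2: -9/4.
Taking the (3/4, 1/4)-weighted average: (3/4)·(-4/3) + (1/4)·(-9/4) = -25/16.

-25/16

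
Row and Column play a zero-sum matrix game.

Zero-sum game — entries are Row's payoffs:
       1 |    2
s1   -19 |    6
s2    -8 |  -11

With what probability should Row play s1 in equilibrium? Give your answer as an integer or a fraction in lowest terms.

Row minima are -19 and -11, so Row's maximin is -11; column maxima are -8 and 6, so Column's minimax is -8. These differ, so the equilibrium is in mixed strategies.
Let Row play s1 with probability p. Column is indifferent when −19p − 8(1−p) = 6p − 11(1−p), giving p = 3/28.

3/28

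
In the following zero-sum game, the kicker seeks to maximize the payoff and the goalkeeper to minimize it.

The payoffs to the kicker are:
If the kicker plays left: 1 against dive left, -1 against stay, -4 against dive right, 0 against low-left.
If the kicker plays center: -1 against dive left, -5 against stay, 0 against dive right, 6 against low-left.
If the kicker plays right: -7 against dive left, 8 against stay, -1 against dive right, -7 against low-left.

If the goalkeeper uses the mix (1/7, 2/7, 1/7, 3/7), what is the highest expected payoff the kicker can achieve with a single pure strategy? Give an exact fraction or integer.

left: (1)·(1/7) + (-1)·(2/7) + (-4)·(1/7) + (0)·(3/7) = -5/7.
center: (-1)·(1/7) + (-5)·(2/7) + (0)·(1/7) + (6)·(3/7) = 1.
right: (-7)·(1/7) + (8)·(2/7) + (-1)·(1/7) + (-7)·(3/7) = -13/7.
The best pure response is center with expected payoff 1.

1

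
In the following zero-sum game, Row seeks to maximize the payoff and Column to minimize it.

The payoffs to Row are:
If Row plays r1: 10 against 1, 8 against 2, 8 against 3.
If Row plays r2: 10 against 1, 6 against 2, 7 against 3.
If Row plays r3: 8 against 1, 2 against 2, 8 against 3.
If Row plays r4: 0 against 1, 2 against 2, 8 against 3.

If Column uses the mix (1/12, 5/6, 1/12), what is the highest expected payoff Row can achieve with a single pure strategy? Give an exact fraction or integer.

r1: (10)·(1/12) + (8)·(5/6) + (8)·(1/12) = 49/6.
r2: (10)·(1/12) + (6)·(5/6) + (7)·(1/12) = 77/12.
r3: (8)·(1/12) + (2)·(5/6) + (8)·(1/12) = 3.
r4: (0)·(1/12) + (2)·(5/6) + (8)·(1/12) = 7/3.
The best pure response is r1 with expected payoff 49/6.

49/6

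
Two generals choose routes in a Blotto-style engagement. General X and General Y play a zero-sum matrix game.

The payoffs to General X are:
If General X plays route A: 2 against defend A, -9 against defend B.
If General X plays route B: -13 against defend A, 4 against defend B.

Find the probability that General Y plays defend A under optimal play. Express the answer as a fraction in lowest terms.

Row minima are -9 and -13, so General X's maximin is -9; column maxima are 2 and 4, so General Y's minimax is 2. These differ, so the equilibrium is in mixed strategies.
Let General Y play defend A with probability q. General X is indifferent when 2q − 9(1−q) = −13q + 4(1−q), giving q = 13/28.

13/28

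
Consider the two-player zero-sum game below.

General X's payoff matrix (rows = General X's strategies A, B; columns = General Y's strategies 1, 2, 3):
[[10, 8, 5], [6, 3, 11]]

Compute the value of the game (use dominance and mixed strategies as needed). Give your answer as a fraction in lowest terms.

Column 1 is strictly dominated by 2 for General Y (it gives General X more in every row).
The remaining 2×2 game on (A, B) × (2, 3) has no saddle point. Let General X play A with probability p; indifference gives 8p + 3(1−p) = 5p + 11(1−p), so p = 8/11.
Similarly General Y's optimal q on 2 is 6/11, and the value is 8·(6/11) + (5)·(5/11) = 73/11.

73/11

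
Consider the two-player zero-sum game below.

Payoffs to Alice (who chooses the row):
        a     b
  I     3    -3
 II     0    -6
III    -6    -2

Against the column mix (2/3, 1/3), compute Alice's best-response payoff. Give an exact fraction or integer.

1

I: (3)·(2/3) + (-3)·(1/3) = 1.
II: (0)·(2/3) + (-6)·(1/3) = -2.
III: (-6)·(2/3) + (-2)·(1/3) = -14/3.
The best pure response is I with expected payoff 1.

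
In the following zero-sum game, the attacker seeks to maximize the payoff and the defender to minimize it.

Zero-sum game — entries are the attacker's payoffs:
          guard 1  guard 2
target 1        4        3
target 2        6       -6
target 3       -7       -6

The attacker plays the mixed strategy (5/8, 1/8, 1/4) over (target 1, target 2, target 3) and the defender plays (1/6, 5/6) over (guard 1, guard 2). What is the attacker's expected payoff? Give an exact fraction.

Against (1/6, 5/6), each row's expected payoff is target 1: 19/6; target 2: -4; target 3: -37/6.
Taking the (5/8, 1/8, 1/4)-weighted average: (5/8)·(19/6) + (1/8)·(-4) + (1/4)·(-37/6) = -1/16.

-1/16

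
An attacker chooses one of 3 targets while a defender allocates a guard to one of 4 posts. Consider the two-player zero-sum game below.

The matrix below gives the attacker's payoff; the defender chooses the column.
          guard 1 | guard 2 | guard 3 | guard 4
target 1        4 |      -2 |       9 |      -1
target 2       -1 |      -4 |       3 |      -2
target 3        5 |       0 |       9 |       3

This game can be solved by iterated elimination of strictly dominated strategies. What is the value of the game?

0

Row target 2 is strictly dominated by row target 1 (4>-1, -2>-4, 9>3, -1>-2); eliminate target 2.
Column guard 4 is strictly dominated by guard 2 for the defender (-2<-1, 0<3); eliminate guard 4.
Column guard 1 is strictly dominated by guard 2 for the defender (-2<4, 0<5); eliminate guard 1.
Column guard 3 is strictly dominated by guard 2 for the defender (-2<9, 0<9); eliminate guard 3.
Row target 1 is strictly dominated by row target 3 (0>-2); eliminate target 1.
Only (target 3, guard 2) remains, with payoff 0.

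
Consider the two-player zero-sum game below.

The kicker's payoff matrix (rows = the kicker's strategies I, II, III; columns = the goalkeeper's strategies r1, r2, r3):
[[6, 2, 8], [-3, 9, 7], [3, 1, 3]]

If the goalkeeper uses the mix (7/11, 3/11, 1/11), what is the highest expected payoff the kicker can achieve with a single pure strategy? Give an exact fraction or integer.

I: (6)·(7/11) + (2)·(3/11) + (8)·(1/11) = 56/11.
II: (-3)·(7/11) + (9)·(3/11) + (7)·(1/11) = 13/11.
III: (3)·(7/11) + (1)·(3/11) + (3)·(1/11) = 27/11.
The best pure response is I with expected payoff 56/11.

56/11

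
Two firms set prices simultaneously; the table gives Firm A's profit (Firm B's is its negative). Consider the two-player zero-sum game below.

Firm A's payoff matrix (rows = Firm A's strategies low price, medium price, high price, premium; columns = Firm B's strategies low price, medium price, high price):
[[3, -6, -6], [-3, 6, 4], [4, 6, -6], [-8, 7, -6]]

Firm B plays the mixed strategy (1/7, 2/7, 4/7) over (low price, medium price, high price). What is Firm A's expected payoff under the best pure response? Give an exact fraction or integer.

25/7

low price: (3)·(1/7) + (-6)·(2/7) + (-6)·(4/7) = -33/7.
medium price: (-3)·(1/7) + (6)·(2/7) + (4)·(4/7) = 25/7.
high price: (4)·(1/7) + (6)·(2/7) + (-6)·(4/7) = -8/7.
premium: (-8)·(1/7) + (7)·(2/7) + (-6)·(4/7) = -18/7.
The best pure response is medium price with expected payoff 25/7.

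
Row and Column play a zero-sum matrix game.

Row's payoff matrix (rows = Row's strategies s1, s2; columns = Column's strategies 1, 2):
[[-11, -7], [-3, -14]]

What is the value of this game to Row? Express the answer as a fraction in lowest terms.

Row minima are -11 and -14, so Row's maximin is -11; column maxima are -3 and -7, so Column's minimax is -7. These differ, so the equilibrium is in mixed strategies.
Let Row play s1 with probability p. Column is indifferent when −11p − 3(1−p) = −7p − 14(1−p), giving p = 11/15.
Let Column play 1 with probability q. Row is indifferent when −11q − 7(1−q) = −3q − 14(1−q), giving q = 7/15.
The value is -11·(7/15) + (-7)·(8/15) = -133/15.

-133/15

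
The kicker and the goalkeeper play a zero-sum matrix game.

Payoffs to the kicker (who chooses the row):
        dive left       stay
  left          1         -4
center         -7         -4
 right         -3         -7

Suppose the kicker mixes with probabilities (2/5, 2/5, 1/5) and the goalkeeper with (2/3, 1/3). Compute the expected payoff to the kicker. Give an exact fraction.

Against (2/3, 1/3), each row's expected payoff is left: -2/3; center: -6; right: -13/3.
Taking the (2/5, 2/5, 1/5)-weighted average: (2/5)·(-2/3) + (2/5)·(-6) + (1/5)·(-13/3) = -53/15.

-53/15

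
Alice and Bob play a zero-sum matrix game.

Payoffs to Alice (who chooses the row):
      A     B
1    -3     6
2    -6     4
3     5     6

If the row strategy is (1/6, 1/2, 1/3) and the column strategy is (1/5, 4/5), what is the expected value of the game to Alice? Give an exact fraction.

109/30

Against (1/5, 4/5), each row's expected payoff is 1: 21/5; 2: 2; 3: 29/5.
Taking the (1/6, 1/2, 1/3)-weighted average: (1/6)·(21/5) + (1/2)·(2) + (1/3)·(29/5) = 109/30.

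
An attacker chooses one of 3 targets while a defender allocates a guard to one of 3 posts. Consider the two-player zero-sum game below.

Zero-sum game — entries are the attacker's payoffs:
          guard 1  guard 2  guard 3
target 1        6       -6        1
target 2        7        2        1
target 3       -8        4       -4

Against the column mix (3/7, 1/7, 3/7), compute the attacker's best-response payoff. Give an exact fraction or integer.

target 1: (6)·(3/7) + (-6)·(1/7) + (1)·(3/7) = 15/7.
target 2: (7)·(3/7) + (2)·(1/7) + (1)·(3/7) = 26/7.
target 3: (-8)·(3/7) + (4)·(1/7) + (-4)·(3/7) = -32/7.
The best pure response is target 2 with expected payoff 26/7.

26/7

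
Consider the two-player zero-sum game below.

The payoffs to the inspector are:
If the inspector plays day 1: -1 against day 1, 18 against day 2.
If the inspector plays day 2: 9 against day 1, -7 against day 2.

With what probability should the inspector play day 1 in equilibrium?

Row minima are -1 and -7, so the inspector's maximin is -1; column maxima are 9 and 18, so the inspectee's minimax is 9. These differ, so the equilibrium is in mixed strategies.
Let the inspector play day 1 with probability p. The inspectee is indifferent when −p + 9(1−p) = 18p − 7(1−p), giving p = 16/35.

16/35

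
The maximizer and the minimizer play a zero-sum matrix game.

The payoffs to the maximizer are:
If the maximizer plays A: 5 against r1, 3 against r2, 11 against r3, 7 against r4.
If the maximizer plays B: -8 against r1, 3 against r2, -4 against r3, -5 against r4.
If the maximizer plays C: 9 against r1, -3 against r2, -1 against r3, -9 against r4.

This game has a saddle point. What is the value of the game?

Row minima: 3, -8, -9 → the maximizer's maximin is 3.
Column maxima: 9, 3, 11, 7 → the minimizer's minimax is 3.
They coincide at (A, r2), so the value is 3.

3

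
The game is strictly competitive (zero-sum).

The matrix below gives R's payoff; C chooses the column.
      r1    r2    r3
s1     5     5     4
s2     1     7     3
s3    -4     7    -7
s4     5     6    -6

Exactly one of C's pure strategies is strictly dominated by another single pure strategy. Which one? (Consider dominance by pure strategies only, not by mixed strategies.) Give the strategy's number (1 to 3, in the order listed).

C prefers columns that give R less. Compare r2 with r3: 4 < 5, 3 < 7, -7 < 7, -6 < 6.
So r3 strictly dominates r2 for C; r2 is strictly dominated.

2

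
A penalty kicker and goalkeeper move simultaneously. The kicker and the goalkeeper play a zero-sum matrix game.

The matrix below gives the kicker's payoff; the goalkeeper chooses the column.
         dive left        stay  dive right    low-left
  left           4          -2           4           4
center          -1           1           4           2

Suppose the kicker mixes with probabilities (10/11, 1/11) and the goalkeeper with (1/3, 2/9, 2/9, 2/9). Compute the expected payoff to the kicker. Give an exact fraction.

251/99

Against (1/3, 2/9, 2/9, 2/9), each row's expected payoff is left: 8/3; center: 11/9.
Taking the (10/11, 1/11)-weighted average: (10/11)·(8/3) + (1/11)·(11/9) = 251/99.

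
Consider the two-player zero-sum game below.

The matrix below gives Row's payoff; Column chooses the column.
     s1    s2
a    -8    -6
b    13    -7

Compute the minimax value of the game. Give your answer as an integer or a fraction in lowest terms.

Row minima are -8 and -7, so Row's maximin is -7; column maxima are 13 and -6, so Column's minimax is -6. These differ, so the equilibrium is in mixed strategies.
Let Row play a with probability p. Column is indifferent when −8p + 13(1−p) = −6p − 7(1−p), giving p = 10/11.
Let Column play s1 with probability q. Row is indifferent when −8q − 6(1−q) = 13q − 7(1−q), giving q = 1/22.
The value is -8·(1/22) + (-6)·(21/22) = -67/11.

-67/11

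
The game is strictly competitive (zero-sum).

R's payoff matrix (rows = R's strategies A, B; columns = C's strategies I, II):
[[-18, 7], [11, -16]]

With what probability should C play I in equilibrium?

Row minima are -18 and -16, so R's maximin is -16; column maxima are 11 and 7, so C's minimax is 7. These differ, so the equilibrium is in mixed strategies.
Let C play I with probability q. R is indifferent when −18q + 7(1−q) = 11q − 16(1−q), giving q = 23/52.

23/52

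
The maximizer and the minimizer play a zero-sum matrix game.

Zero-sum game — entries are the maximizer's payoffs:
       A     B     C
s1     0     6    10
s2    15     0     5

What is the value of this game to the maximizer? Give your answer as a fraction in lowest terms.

30/7

Column C is strictly dominated by B for the minimizer (it gives the maximizer more in every row).
The remaining 2×2 game on (s1, s2) × (A, B) has no saddle point. Let the maximizer play s1 with probability p; indifference gives 15(1−p) = 6p, so p = 5/7.
Similarly the minimizer's optimal q on A is 2/7, and the value is 0·(2/7) + (6)·(5/7) = 30/7.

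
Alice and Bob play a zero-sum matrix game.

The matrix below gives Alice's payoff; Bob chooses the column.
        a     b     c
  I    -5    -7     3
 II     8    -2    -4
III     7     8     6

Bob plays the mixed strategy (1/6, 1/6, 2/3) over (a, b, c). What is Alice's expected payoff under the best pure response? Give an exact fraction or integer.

13/2

I: (-5)·(1/6) + (-7)·(1/6) + (3)·(2/3) = 0.
II: (8)·(1/6) + (-2)·(1/6) + (-4)·(2/3) = -5/3.
III: (7)·(1/6) + (8)·(1/6) + (6)·(2/3) = 13/2.
The best pure response is III with expected payoff 13/2.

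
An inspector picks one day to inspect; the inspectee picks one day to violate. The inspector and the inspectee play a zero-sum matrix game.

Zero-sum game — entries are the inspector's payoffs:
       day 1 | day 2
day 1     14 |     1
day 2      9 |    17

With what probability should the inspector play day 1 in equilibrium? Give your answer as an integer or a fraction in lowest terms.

8/21

Row minima are 1 and 9, so the inspector's maximin is 9; column maxima are 14 and 17, so the inspectee's minimax is 14. These differ, so the equilibrium is in mixed strategies.
Let the inspector play day 1 with probability p. The inspectee is indifferent when 14p + 9(1−p) = p + 17(1−p), giving p = 8/21.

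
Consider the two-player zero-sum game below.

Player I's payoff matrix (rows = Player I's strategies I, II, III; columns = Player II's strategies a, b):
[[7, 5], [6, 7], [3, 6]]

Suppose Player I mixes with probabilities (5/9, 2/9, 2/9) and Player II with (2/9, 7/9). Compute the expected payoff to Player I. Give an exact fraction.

Against (2/9, 7/9), each row's expected payoff is I: 49/9; II: 61/9; III: 16/3.
Taking the (5/9, 2/9, 2/9)-weighted average: (5/9)·(49/9) + (2/9)·(61/9) + (2/9)·(16/3) = 463/81.

463/81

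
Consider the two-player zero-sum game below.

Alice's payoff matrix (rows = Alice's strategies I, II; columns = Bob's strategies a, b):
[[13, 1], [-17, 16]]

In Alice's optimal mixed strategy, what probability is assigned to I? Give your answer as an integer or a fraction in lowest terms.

Row minima are 1 and -17, so Alice's maximin is 1; column maxima are 13 and 16, so Bob's minimax is 13. These differ, so the equilibrium is in mixed strategies.
Let Alice play I with probability p. Bob is indifferent when 13p − 17(1−p) = p + 16(1−p), giving p = 11/15.

11/15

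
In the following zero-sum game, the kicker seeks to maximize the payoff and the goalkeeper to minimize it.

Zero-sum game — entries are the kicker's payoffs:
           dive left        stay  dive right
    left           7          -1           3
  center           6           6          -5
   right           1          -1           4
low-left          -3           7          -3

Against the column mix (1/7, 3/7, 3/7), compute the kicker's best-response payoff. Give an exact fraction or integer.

13/7

left: (7)·(1/7) + (-1)·(3/7) + (3)·(3/7) = 13/7.
center: (6)·(1/7) + (6)·(3/7) + (-5)·(3/7) = 9/7.
right: (1)·(1/7) + (-1)·(3/7) + (4)·(3/7) = 10/7.
low-left: (-3)·(1/7) + (7)·(3/7) + (-3)·(3/7) = 9/7.
The best pure response is left with expected payoff 13/7.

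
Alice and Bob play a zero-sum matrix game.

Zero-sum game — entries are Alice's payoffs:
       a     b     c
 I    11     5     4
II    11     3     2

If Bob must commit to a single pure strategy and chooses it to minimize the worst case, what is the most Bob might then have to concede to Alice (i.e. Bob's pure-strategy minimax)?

4

The worst case (largest entry) in each column is a: 11, b: 5, c: 4.
The best (smallest) of these is 4.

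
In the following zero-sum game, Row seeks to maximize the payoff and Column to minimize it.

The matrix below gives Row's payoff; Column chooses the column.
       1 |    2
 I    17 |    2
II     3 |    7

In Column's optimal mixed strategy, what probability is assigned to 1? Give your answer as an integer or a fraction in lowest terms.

Row minima are 2 and 3, so Row's maximin is 3; column maxima are 17 and 7, so Column's minimax is 7. These differ, so the equilibrium is in mixed strategies.
Let Column play 1 with probability q. Row is indifferent when 17q + 2(1−q) = 3q + 7(1−q), giving q = 5/19.

5/19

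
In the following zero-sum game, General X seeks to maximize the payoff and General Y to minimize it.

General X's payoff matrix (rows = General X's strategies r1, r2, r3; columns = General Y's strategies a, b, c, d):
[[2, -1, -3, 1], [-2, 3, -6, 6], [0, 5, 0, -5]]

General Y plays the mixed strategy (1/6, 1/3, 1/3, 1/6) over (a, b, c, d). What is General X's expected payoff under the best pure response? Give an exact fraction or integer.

r1: (2)·(1/6) + (-1)·(1/3) + (-3)·(1/3) + (1)·(1/6) = -5/6.
r2: (-2)·(1/6) + (3)·(1/3) + (-6)·(1/3) + (6)·(1/6) = -1/3.
r3: (0)·(1/6) + (5)·(1/3) + (0)·(1/3) + (-5)·(1/6) = 5/6.
The best pure response is r3 with expected payoff 5/6.

5/6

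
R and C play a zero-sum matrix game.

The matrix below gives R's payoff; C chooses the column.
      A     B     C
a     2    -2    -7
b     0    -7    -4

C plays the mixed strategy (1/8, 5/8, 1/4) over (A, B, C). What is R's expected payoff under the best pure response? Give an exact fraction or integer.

-11/4

a: (2)·(1/8) + (-2)·(5/8) + (-7)·(1/4) = -11/4.
b: (0)·(1/8) + (-7)·(5/8) + (-4)·(1/4) = -43/8.
The best pure response is a with expected payoff -11/4.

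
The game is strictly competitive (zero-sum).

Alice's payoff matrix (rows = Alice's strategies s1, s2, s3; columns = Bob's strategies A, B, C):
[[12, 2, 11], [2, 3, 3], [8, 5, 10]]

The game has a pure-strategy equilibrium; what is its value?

Row minima: 2, 2, 5 → Alice's maximin is 5.
Column maxima: 12, 5, 11 → Bob's minimax is 5.
They coincide at (s3, B), so the value is 5.

5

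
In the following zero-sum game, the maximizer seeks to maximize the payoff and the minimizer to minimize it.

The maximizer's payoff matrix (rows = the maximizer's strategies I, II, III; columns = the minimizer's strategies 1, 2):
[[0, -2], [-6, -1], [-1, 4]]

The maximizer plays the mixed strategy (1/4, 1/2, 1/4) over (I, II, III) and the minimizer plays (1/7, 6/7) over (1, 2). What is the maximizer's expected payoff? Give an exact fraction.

-13/28

Against (1/7, 6/7), each row's expected payoff is I: -12/7; II: -12/7; III: 23/7.
Taking the (1/4, 1/2, 1/4)-weighted average: (1/4)·(-12/7) + (1/2)·(-12/7) + (1/4)·(23/7) = -13/28.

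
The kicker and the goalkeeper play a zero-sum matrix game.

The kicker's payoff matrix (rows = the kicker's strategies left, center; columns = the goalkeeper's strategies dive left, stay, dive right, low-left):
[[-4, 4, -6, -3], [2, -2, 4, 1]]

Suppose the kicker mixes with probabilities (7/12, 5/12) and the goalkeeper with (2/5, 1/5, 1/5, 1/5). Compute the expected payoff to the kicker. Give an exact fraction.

-14/15

Against (2/5, 1/5, 1/5, 1/5), each row's expected payoff is left: -13/5; center: 7/5.
Taking the (7/12, 5/12)-weighted average: (7/12)·(-13/5) + (5/12)·(7/5) = -14/15.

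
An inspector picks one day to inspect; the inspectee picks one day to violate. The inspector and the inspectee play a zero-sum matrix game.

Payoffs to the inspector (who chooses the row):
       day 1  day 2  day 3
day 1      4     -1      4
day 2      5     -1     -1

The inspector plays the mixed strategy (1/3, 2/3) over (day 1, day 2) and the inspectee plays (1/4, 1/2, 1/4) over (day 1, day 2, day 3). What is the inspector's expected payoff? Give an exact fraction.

Against (1/4, 1/2, 1/4), each row's expected payoff is day 1: 3/2; day 2: 1/2.
Taking the (1/3, 2/3)-weighted average: (1/3)·(3/2) + (2/3)·(1/2) = 5/6.

5/6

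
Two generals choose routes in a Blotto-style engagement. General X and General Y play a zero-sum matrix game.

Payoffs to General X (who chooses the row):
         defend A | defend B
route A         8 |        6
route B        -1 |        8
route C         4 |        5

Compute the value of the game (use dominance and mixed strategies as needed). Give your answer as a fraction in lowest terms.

70/11

Row route C is strictly dominated by row route A, so General X never plays it.
The remaining 2×2 game on (route A, route B) × (defend A, defend B) has no saddle point. Let General X play route A with probability p; indifference gives 8p − (1−p) = 6p + 8(1−p), so p = 9/11.
Similarly General Y's optimal q on defend A is 2/11, and the value is 8·(2/11) + (6)·(9/11) = 70/11.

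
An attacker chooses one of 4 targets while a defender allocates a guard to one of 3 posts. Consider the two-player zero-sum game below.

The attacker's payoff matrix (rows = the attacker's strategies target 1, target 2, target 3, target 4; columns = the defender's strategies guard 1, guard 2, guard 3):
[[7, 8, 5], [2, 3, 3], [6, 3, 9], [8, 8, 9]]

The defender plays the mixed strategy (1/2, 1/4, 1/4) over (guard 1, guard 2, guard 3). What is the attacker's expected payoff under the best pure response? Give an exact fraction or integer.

33/4

target 1: (7)·(1/2) + (8)·(1/4) + (5)·(1/4) = 27/4.
target 2: (2)·(1/2) + (3)·(1/4) + (3)·(1/4) = 5/2.
target 3: (6)·(1/2) + (3)·(1/4) + (9)·(1/4) = 6.
target 4: (8)·(1/2) + (8)·(1/4) + (9)·(1/4) = 33/4.
The best pure response is target 4 with expected payoff 33/4.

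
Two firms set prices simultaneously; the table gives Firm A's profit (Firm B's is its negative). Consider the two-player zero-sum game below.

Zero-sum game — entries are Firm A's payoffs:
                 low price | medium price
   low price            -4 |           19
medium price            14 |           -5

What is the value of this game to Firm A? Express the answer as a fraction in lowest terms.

Row minima are -4 and -5, so Firm A's maximin is -4; column maxima are 14 and 19, so Firm B's minimax is 14. These differ, so the equilibrium is in mixed strategies.
Let Firm A play low price with probability p. Firm B is indifferent when −4p + 14(1−p) = 19p − 5(1−p), giving p = 19/42.
Let Firm B play low price with probability q. Firm A is indifferent when −4q + 19(1−q) = 14q − 5(1−q), giving q = 4/7.
The value is -4·(4/7) + (19)·(3/7) = 41/7.

41/7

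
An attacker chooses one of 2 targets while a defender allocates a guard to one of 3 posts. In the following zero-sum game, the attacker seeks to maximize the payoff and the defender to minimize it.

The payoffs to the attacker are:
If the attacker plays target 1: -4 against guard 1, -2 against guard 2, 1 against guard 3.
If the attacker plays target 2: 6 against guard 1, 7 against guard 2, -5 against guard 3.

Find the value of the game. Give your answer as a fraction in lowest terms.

-7/8

Column guard 2 is strictly dominated by guard 1 for the defender (it gives the attacker more in every row).
The remaining 2×2 game on (target 1, target 2) × (guard 1, guard 3) has no saddle point. Let the attacker play target 1 with probability p; indifference gives −4p + 6(1−p) = p − 5(1−p), so p = 11/16.
Similarly the defender's optimal q on guard 1 is 3/8, and the value is -4·(3/8) + (1)·(5/8) = -7/8.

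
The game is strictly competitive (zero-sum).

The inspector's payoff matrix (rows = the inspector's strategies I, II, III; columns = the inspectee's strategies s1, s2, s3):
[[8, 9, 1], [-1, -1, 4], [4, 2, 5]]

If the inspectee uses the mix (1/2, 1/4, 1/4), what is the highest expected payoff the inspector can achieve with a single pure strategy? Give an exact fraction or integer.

I: (8)·(1/2) + (9)·(1/4) + (1)·(1/4) = 13/2.
II: (-1)·(1/2) + (-1)·(1/4) + (4)·(1/4) = 1/4.
III: (4)·(1/2) + (2)·(1/4) + (5)·(1/4) = 15/4.
The best pure response is I with expected payoff 13/2.

13/2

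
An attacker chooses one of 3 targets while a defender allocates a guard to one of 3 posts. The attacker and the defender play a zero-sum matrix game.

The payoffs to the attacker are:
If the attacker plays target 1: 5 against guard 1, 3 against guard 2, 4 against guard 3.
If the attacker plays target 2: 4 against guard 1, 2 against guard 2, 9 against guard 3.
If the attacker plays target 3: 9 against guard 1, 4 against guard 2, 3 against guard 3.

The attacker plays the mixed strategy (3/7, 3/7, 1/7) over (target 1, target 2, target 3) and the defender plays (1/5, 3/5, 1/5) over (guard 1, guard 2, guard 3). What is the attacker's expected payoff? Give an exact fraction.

Against (1/5, 3/5, 1/5), each row's expected payoff is target 1: 18/5; target 2: 19/5; target 3: 24/5.
Taking the (3/7, 3/7, 1/7)-weighted average: (3/7)·(18/5) + (3/7)·(19/5) + (1/7)·(24/5) = 27/7.

27/7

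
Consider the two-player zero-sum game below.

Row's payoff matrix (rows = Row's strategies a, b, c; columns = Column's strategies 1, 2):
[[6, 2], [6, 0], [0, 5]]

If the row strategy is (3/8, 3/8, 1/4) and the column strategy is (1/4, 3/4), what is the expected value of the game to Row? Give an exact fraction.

21/8

Against (1/4, 3/4), each row's expected payoff is a: 3; b: 3/2; c: 15/4.
Taking the (3/8, 3/8, 1/4)-weighted average: (3/8)·(3) + (3/8)·(3/2) + (1/4)·(15/4) = 21/8.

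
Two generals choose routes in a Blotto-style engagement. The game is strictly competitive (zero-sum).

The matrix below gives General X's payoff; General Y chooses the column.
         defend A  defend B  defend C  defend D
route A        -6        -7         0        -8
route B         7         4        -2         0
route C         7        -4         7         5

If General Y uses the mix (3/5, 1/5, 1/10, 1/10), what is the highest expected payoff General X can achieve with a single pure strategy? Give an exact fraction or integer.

route A: (-6)·(3/5) + (-7)·(1/5) + (0)·(1/10) + (-8)·(1/10) = -29/5.
route B: (7)·(3/5) + (4)·(1/5) + (-2)·(1/10) + (0)·(1/10) = 24/5.
route C: (7)·(3/5) + (-4)·(1/5) + (7)·(1/10) + (5)·(1/10) = 23/5.
The best pure response is route B with expected payoff 24/5.

24/5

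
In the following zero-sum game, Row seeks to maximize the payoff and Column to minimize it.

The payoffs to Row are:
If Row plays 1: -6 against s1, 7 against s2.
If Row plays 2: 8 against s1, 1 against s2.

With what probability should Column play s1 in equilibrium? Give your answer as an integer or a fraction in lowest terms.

Row minima are -6 and 1, so Row's maximin is 1; column maxima are 8 and 7, so Column's minimax is 7. These differ, so the equilibrium is in mixed strategies.
Let Column play s1 with probability q. Row is indifferent when −6q + 7(1−q) = 8q + (1−q), giving q = 3/10.

3/10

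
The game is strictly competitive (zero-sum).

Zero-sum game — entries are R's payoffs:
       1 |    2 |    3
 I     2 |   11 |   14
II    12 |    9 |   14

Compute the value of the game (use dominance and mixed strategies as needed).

Column 3 is strictly dominated by 2 for C (it gives R more in every row).
The remaining 2×2 game on (I, II) × (1, 2) has no saddle point. Let R play I with probability p; indifference gives 2p + 12(1−p) = 11p + 9(1−p), so p = 1/4.
Similarly C's optimal q on 1 is 1/6, and the value is 2·(1/6) + (11)·(5/6) = 19/2.

19/2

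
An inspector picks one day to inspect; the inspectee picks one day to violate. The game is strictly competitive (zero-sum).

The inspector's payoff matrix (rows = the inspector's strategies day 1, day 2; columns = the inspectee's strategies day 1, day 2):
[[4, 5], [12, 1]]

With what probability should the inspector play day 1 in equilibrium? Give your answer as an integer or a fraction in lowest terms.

Row minima are 4 and 1, so the inspector's maximin is 4; column maxima are 12 and 5, so the inspectee's minimax is 5. These differ, so the equilibrium is in mixed strategies.
Let the inspector play day 1 with probability p. The inspectee is indifferent when 4p + 12(1−p) = 5p + (1−p), giving p = 11/12.

11/12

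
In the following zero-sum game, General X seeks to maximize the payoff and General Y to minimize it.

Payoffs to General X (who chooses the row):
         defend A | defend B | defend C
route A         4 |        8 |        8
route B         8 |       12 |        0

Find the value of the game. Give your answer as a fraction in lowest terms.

16/3

Column defend B is strictly dominated by defend A for General Y (it gives General X more in every row).
The remaining 2×2 game on (route A, route B) × (defend A, defend C) has no saddle point. Let General X play route A with probability p; indifference gives 4p + 8(1−p) = 8p, so p = 2/3.
Similarly General Y's optimal q on defend A is 2/3, and the value is 4·(2/3) + (8)·(1/3) = 16/3.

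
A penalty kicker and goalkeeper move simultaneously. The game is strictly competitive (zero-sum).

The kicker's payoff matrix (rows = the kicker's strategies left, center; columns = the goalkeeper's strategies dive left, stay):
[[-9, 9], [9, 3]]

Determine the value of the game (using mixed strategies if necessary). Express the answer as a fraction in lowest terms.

Row minima are -9 and 3, so the kicker's maximin is 3; column maxima are 9 and 9, so the goalkeeper's minimax is 9. These differ, so the equilibrium is in mixed strategies.
Let the kicker play left with probability p. The goalkeeper is indifferent when −9p + 9(1−p) = 9p + 3(1−p), giving p = 1/4.
Let the goalkeeper play dive left with probability q. The kicker is indifferent when −9q + 9(1−q) = 9q + 3(1−q), giving q = 1/4.
The value is -9·(1/4) + (9)·(3/4) = 9/2.

9/2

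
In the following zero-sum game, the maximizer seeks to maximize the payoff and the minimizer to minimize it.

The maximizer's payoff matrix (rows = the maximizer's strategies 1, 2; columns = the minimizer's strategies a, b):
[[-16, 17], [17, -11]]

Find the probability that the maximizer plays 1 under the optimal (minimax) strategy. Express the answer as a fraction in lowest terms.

Row minima are -16 and -11, so the maximizer's maximin is -11; column maxima are 17 and 17, so the minimizer's minimax is 17. These differ, so the equilibrium is in mixed strategies.
Let the maximizer play 1 with probability p. The minimizer is indifferent when −16p + 17(1−p) = 17p − 11(1−p), giving p = 28/61.

28/61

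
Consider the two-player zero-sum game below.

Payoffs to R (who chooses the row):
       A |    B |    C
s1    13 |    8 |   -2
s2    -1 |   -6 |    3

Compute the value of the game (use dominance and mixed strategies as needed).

12/19

Column A is strictly dominated by B for C (it gives R more in every row).
The remaining 2×2 game on (s1, s2) × (B, C) has no saddle point. Let R play s1 with probability p; indifference gives 8p − 6(1−p) = −2p + 3(1−p), so p = 9/19.
Similarly C's optimal q on B is 5/19, and the value is 8·(5/19) + (-2)·(14/19) = 12/19.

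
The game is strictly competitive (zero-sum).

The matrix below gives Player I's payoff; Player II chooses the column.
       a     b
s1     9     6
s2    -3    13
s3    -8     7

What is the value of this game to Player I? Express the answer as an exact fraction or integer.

135/19

Row s3 is strictly dominated by row s2, so Player I never plays it.
The remaining 2×2 game on (s1, s2) × (a, b) has no saddle point. Let Player I play s1 with probability p; indifference gives 9p − 3(1−p) = 6p + 13(1−p), so p = 16/19.
Similarly Player II's optimal q on a is 7/19, and the value is 9·(7/19) + (6)·(12/19) = 135/19.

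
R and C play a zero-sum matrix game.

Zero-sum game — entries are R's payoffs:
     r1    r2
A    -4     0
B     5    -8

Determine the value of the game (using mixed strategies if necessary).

Row minima are -4 and -8, so R's maximin is -4; column maxima are 5 and 0, so C's minimax is 0. These differ, so the equilibrium is in mixed strategies.
Let R play A with probability p. C is indifferent when −4p + 5(1−p) = −8(1−p), giving p = 13/17.
Let C play r1 with probability q. R is indifferent when −4q = 5q − 8(1−q), giving q = 8/17.
The value is -4·(8/17) + (0)·(9/17) = -32/17.

-32/17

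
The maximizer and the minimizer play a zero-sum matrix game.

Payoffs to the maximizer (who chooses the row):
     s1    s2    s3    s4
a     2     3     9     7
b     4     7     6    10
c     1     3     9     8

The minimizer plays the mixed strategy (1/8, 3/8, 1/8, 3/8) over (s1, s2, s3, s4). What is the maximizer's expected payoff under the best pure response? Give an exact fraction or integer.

61/8

a: (2)·(1/8) + (3)·(3/8) + (9)·(1/8) + (7)·(3/8) = 41/8.
b: (4)·(1/8) + (7)·(3/8) + (6)·(1/8) + (10)·(3/8) = 61/8.
c: (1)·(1/8) + (3)·(3/8) + (9)·(1/8) + (8)·(3/8) = 43/8.
The best pure response is b with expected payoff 61/8.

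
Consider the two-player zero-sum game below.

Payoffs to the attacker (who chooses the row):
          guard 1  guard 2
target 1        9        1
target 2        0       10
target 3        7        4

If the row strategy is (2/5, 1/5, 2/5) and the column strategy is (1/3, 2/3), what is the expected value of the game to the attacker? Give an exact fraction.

Against (1/3, 2/3), each row's expected payoff is target 1: 11/3; target 2: 20/3; target 3: 5.
Taking the (2/5, 1/5, 2/5)-weighted average: (2/5)·(11/3) + (1/5)·(20/3) + (2/5)·(5) = 24/5.

24/5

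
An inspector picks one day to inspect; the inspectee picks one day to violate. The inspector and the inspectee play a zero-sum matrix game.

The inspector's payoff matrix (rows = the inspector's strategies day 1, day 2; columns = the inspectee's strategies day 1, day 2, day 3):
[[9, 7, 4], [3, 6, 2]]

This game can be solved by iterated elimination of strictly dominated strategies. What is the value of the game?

4

Column day 1 is strictly dominated by day 3 for the inspectee (4<9, 2<3); eliminate day 1.
Row day 2 is strictly dominated by row day 1 (7>6, 4>2); eliminate day 2.
Column day 2 is strictly dominated by day 3 for the inspectee (4<7); eliminate day 2.
Only (day 1, day 3) remains, with payoff 4.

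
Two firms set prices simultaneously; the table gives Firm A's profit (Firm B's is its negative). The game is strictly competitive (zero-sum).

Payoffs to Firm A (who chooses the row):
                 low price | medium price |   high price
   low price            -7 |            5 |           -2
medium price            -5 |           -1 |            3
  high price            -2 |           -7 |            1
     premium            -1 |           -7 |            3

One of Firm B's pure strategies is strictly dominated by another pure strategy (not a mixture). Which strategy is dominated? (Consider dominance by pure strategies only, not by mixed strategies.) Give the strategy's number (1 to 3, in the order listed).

3

Firm B prefers columns that give Firm A less. Compare high price with low price: -7 < -2, -5 < 3, -2 < 1, -1 < 3.
So low price strictly dominates high price for Firm B; high price is strictly dominated.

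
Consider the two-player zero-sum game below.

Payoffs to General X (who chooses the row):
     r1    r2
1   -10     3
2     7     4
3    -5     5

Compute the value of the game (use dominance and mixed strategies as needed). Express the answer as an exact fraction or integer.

55/13

Row 1 is strictly dominated by row 3, so General X never plays it.
The remaining 2×2 game on (2, 3) × (r1, r2) has no saddle point. Let General X play 2 with probability p; indifference gives 7p − 5(1−p) = 4p + 5(1−p), so p = 10/13.
Similarly General Y's optimal q on r1 is 1/13, and the value is 7·(1/13) + (4)·(12/13) = 55/13.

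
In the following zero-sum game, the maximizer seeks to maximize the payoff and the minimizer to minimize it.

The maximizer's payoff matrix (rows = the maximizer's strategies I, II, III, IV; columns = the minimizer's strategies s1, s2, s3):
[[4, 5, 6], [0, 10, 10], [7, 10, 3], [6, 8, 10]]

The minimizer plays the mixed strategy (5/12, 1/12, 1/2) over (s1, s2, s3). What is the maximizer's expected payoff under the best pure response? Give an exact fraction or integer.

I: (4)·(5/12) + (5)·(1/12) + (6)·(1/2) = 61/12.
II: (0)·(5/12) + (10)·(1/12) + (10)·(1/2) = 35/6.
III: (7)·(5/12) + (10)·(1/12) + (3)·(1/2) = 21/4.
IV: (6)·(5/12) + (8)·(1/12) + (10)·(1/2) = 49/6.
The best pure response is IV with expected payoff 49/6.

49/6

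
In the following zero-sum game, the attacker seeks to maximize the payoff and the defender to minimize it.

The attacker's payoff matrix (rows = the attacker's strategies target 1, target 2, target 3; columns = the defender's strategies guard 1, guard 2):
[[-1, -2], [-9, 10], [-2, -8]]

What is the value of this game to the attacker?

-7/5

Row target 3 is strictly dominated by row target 1, so the attacker never plays it.
The remaining 2×2 game on (target 1, target 2) × (guard 1, guard 2) has no saddle point. Let the attacker play target 1 with probability p; indifference gives −p − 9(1−p) = −2p + 10(1−p), so p = 19/20.
Similarly the defender's optimal q on guard 1 is 3/5, and the value is -1·(3/5) + (-2)·(2/5) = -7/5.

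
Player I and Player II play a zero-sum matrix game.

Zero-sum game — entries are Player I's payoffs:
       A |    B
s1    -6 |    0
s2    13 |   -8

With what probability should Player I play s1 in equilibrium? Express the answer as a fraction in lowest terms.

7/9

Row minima are -6 and -8, so Player I's maximin is -6; column maxima are 13 and 0, so Player II's minimax is 0. These differ, so the equilibrium is in mixed strategies.
Let Player I play s1 with probability p. Player II is indifferent when −6p + 13(1−p) = −8(1−p), giving p = 7/9.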